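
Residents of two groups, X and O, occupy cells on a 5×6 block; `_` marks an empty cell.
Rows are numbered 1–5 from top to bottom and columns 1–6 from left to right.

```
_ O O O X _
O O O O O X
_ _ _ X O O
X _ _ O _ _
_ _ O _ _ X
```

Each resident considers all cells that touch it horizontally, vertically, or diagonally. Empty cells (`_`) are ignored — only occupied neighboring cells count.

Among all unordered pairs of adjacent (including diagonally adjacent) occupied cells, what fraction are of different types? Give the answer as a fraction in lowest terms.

Scan each occupied cell's neighbors to the right and below (and the two forward diagonals) so each pair is counted once.
From row 1: 3 unlike of 15 pairs (running 3/15).
From row 2: 6 unlike of 13 pairs (running 9/28).
From row 3: 2 unlike of 4 pairs (running 11/32).
From row 4: 0 unlike of 1 pairs (running 11/33).
Total adjacent occupied pairs: 33; unlike-type pairs: 11.
11/33 reduces to 1/3.

1/3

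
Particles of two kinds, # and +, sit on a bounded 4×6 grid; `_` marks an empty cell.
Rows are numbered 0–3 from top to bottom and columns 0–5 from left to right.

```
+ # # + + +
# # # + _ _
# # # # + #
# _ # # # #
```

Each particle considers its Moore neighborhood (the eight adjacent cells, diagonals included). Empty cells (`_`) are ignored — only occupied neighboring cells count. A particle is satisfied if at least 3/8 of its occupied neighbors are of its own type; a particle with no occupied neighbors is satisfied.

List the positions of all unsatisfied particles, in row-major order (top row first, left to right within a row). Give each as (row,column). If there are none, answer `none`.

(0,0), (2,4)

(0,0)+ 0/3 not
(0,1)# 4/5 satisfied
(0,2)# 3/5 satisfied
(0,3)+ 2/4 satisfied
(0,4)+ 3/3 satisfied
(0,5)+ 1/1 satisfied
(1,0)# 4/5 satisfied
(1,1)# 7/8 satisfied
(1,2)# 6/8 satisfied
(1,3)+ 3/7 satisfied
(2,0)# 4/4 satisfied
(2,1)# 7/7 satisfied
(2,2)# 6/7 satisfied
(2,3)# 5/7 satisfied
(2,4)+ 1/6 not
(2,5)# 2/3 satisfied
(3,0)# 2/2 satisfied
(3,2)# 4/4 satisfied
(3,3)# 4/5 satisfied
(3,4)# 4/5 satisfied
(3,5)# 2/3 satisfied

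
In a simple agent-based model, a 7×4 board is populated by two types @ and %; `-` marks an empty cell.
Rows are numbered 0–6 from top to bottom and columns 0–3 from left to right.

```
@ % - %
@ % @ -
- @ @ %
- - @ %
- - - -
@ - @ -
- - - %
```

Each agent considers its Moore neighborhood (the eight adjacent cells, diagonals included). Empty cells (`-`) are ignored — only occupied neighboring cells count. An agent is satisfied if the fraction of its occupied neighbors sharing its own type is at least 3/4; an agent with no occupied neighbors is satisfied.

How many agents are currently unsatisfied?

(0,0)@ 1/3 not
(0,1)% 1/4 not
(0,3)% 0/1 not
(1,0)@ 2/4 not
(1,1)% 1/6 not
(1,2)@ 2/6 not
(2,1)@ 4/5 satisfied
(2,2)@ 3/6 not
(2,3)% 1/4 not
(3,2)@ 2/4 not
(3,3)% 1/3 not
(5,0)@ 0/0 satisfied
(5,2)@ 0/1 not
(6,3)% 0/1 not
Unsatisfied: (0,0), (0,1), (0,3), (1,0), (1,1), (1,2), (2,2), (2,3), (3,2), (3,3), (5,2), (6,3) — 12 in total.

12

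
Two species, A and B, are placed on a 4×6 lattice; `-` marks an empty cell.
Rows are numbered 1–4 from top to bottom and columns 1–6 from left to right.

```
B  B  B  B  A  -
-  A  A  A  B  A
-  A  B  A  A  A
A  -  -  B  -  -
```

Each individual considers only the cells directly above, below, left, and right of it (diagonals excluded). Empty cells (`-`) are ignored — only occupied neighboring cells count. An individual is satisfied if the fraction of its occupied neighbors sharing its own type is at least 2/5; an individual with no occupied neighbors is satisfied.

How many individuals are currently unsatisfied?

(1,1)B 1/1 ✓
(1,2)B 2/3 ✓
(1,3)B 2/3 ✓
(1,4)B 1/3 ✗
(1,5)A 0/2 ✗
(2,2)A 2/3 ✓
(2,3)A 2/4 ✓
(2,4)A 2/4 ✓
(2,5)B 0/4 ✗
(2,6)A 1/2 ✓
(3,2)A 1/2 ✓
(3,3)B 0/3 ✗
(3,4)A 2/4 ✓
(3,5)A 2/3 ✓
(3,6)A 2/2 ✓
(4,1)A 0/0 ✓
(4,4)B 0/1 ✗
Unsatisfied: (1,4), (1,5), (2,5), (3,3), (4,4) — 5 in total.

5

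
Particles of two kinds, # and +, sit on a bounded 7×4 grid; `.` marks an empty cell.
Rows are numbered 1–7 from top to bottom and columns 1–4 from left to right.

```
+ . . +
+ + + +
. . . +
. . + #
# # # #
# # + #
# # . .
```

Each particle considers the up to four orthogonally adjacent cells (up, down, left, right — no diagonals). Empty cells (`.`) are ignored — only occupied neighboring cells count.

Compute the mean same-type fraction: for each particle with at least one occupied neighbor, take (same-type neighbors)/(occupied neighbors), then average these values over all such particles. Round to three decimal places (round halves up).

0.768

Row 1: (1,1)+ 1/1 · (1,4)+ 1/1
Row 2: (2,1)+ 2/2 · (2,2)+ 2/2 · (2,3)+ 2/2 · (2,4)+ 3/3
Row 3: (3,4)+ 1/2
Row 4: (4,3)+ 0/2 · (4,4)# 1/3
Row 5: (5,1)# 2/2 · (5,2)# 3/3 · (5,3)# 2/4 · (5,4)# 3/3
Row 6: (6,1)# 3/3 · (6,2)# 3/4 · (6,3)+ 0/3 · (6,4)# 1/2
Row 7: (7,1)# 2/2 · (7,2)# 2/2
Sum over 19 particles: 1/1 + 1/1 + 2/2 + 2/2 + 2/2 + 3/3 + 1/2 + 0/2 + 1/3 + 2/2 + 3/3 + 2/4 + 3/3 + 3/3 + 3/4 + 0/3 + 1/2 + 2/2 + 2/2 = 175/12; mean = 175/12 ÷ 19 = 175/228 = 0.767543… → 0.768.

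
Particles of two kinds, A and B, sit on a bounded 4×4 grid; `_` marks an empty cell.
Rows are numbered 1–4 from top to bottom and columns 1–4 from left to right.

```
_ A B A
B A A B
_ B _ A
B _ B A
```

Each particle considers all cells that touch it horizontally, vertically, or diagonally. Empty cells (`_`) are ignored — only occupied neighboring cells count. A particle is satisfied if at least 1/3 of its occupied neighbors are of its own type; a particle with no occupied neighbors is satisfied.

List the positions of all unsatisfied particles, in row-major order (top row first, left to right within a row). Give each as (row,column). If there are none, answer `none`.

(1,3), (2,4)

(1,2)A 2/4 satisfied
(1,3)B 1/5 not
(1,4)A 1/3 satisfied
(2,1)B 1/3 satisfied
(2,2)A 2/5 satisfied
(2,3)A 4/7 satisfied
(2,4)B 1/4 not
(3,2)B 3/5 satisfied
(3,4)A 2/4 satisfied
(4,1)B 1/1 satisfied
(4,3)B 1/3 satisfied
(4,4)A 1/2 satisfied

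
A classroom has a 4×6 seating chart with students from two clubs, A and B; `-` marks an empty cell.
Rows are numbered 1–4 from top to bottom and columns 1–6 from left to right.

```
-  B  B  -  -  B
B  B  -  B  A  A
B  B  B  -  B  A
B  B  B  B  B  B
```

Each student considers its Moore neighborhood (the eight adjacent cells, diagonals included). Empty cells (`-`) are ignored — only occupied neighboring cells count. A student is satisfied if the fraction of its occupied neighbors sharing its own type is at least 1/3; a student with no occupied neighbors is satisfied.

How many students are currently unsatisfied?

1

Row 1: (1,2)B 3/3 ok · (1,3)B 3/3 ok · (1,6)B 0/2 unhappy
Row 2: (2,1)B 4/4 ok · (2,2)B 6/6 ok · (2,4)B 3/4 ok · (2,5)A 2/5 ok · (2,6)A 2/4 ok
Row 3: (3,1)B 5/5 ok · (3,2)B 7/7 ok · (3,3)B 6/6 ok · (3,5)B 4/7 ok · (3,6)A 2/5 ok
Row 4: (4,1)B 3/3 ok · (4,2)B 5/5 ok · (4,3)B 4/4 ok · (4,4)B 4/4 ok · (4,5)B 3/4 ok · (4,6)B 2/3 ok
Unsatisfied: (1,6) — 1 in total.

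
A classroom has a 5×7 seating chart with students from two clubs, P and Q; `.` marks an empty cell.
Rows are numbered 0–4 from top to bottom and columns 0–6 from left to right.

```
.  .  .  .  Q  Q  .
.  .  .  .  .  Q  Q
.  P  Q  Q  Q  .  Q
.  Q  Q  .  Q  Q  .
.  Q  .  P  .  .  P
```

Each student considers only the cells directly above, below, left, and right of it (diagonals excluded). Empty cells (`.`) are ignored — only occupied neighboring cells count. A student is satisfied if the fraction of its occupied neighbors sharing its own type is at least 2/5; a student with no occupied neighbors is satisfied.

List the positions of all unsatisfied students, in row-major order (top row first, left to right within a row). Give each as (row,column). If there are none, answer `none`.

(2,1)

Row 0: (0,4)Q 1/1 ok · (0,5)Q 2/2 ok
Row 1: (1,5)Q 2/2 ok · (1,6)Q 2/2 ok
Row 2: (2,1)P 0/2 unhappy · (2,2)Q 2/3 ok · (2,3)Q 2/2 ok · (2,4)Q 2/2 ok · (2,6)Q 1/1 ok
Row 3: (3,1)Q 2/3 ok · (3,2)Q 2/2 ok · (3,4)Q 2/2 ok · (3,5)Q 1/1 ok
Row 4: (4,1)Q 1/1 ok · (4,3)P 0/0 ok · (4,6)P 0/0 ok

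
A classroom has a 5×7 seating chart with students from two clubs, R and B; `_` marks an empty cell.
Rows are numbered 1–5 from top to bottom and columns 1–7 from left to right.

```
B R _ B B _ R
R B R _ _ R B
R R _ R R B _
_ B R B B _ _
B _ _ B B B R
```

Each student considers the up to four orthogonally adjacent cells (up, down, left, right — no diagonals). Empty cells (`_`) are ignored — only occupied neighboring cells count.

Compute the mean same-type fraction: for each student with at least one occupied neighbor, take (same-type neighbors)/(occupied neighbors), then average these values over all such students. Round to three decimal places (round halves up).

(1,1)B 0/2
(1,2)R 0/2
(1,4)B 1/1
(1,5)B 1/1
(1,7)R 0/1
(2,1)R 1/3
(2,2)B 0/4
(2,3)R 0/1
(2,6)R 0/2
(2,7)B 0/2
(3,1)R 2/2
(3,2)R 1/3
(3,4)R 1/2
(3,5)R 1/3
(3,6)B 0/2
(4,2)B 0/2
(4,3)R 0/2
(4,4)B 2/4
(4,5)B 2/3
(5,1)B — no occupied neighbors
(5,4)B 2/2
(5,5)B 3/3
(5,6)B 1/2
(5,7)R 0/1
Sum over 23 students: 0/2 + 0/2 + 1/1 + 1/1 + 0/1 + 1/3 + 0/4 + 0/1 + 0/2 + 0/2 + 2/2 + 1/3 + 1/2 + 1/3 + 0/2 + 0/2 + 0/2 + 2/4 + 2/3 + 2/2 + 3/3 + 1/2 + 0/1 = 49/6; mean = 49/6 ÷ 23 = 49/138 = 0.355072… → 0.355.

0.355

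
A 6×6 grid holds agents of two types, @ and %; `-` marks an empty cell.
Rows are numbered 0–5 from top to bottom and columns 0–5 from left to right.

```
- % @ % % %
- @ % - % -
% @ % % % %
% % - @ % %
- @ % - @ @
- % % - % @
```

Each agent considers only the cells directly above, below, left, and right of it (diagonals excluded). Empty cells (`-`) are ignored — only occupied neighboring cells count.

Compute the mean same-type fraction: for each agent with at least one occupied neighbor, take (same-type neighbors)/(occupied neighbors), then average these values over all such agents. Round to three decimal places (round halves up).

(0,1)% 0/2
(0,2)@ 0/3
(0,3)% 1/2
(0,4)% 3/3
(0,5)% 1/1
(1,1)@ 1/3
(1,2)% 1/3
(1,4)% 2/2
(2,0)% 1/2
(2,1)@ 1/4
(2,2)% 2/3
(2,3)% 2/3
(2,4)% 4/4
(2,5)% 2/2
(3,0)% 2/2
(3,1)% 1/3
(3,3)@ 0/2
(3,4)% 2/4
(3,5)% 2/3
(4,1)@ 0/3
(4,2)% 1/2
(4,4)@ 1/3
(4,5)@ 2/3
(5,1)% 1/2
(5,2)% 2/2
(5,4)% 0/2
(5,5)@ 1/2
Sum over 27 agents: 0/2 + 0/3 + 1/2 + 3/3 + 1/1 + 1/3 + 1/3 + 2/2 + 1/2 + 1/4 + 2/3 + 2/3 + 4/4 + 2/2 + 2/2 + 1/3 + 0/2 + 2/4 + 2/3 + 0/3 + 1/2 + 1/3 + 2/3 + 1/2 + 2/2 + 0/2 + 1/2 = 57/4; mean = 57/4 ÷ 27 = 19/36 = 0.527777… → 0.528.

0.528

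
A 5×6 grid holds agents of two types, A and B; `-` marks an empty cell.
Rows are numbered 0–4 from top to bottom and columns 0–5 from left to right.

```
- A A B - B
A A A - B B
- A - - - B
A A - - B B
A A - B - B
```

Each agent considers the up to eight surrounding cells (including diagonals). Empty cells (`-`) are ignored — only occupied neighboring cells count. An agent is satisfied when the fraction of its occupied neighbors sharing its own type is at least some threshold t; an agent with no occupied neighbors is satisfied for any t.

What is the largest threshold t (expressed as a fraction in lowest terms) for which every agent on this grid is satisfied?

(0,1)A 4/4
(0,2)A 3/4
(0,3)B 1/3
(0,5)B 2/2
(1,0)A 3/3
(1,1)A 5/5
(1,2)A 4/5
(1,4)B 4/4
(1,5)B 3/3
(2,1)A 5/5
(2,5)B 4/4
(3,0)A 4/4
(3,1)A 4/4
(3,4)B 4/4
(3,5)B 3/3
(4,0)A 3/3
(4,1)A 3/3
(4,3)B 1/1
(4,5)B 2/2
The smallest same-type fraction is 1/3 at (0,3), which reduces to 1/3. Any threshold above that leaves this agent unsatisfied.

1/3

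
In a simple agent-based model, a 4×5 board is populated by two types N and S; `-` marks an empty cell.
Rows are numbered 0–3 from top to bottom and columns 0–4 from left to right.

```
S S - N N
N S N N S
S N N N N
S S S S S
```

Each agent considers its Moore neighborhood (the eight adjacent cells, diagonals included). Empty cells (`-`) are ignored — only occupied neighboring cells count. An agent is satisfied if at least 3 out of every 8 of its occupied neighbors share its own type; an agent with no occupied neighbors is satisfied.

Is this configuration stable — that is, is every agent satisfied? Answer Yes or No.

Row 0: (0,0)S 2/3 satisfied · (0,1)S 2/4 satisfied · (0,3)N 3/4 satisfied · (0,4)N 2/3 satisfied
Row 1: (1,0)N 1/5 not · (1,1)S 3/7 satisfied · (1,2)N 5/7 satisfied · (1,3)N 6/7 satisfied · (1,4)S 0/5 not
Row 2: (2,0)S 3/5 satisfied · (2,1)N 3/8 satisfied · (2,2)N 4/8 satisfied · (2,3)N 4/8 satisfied · (2,4)N 2/5 satisfied
Row 3: (3,0)S 2/3 satisfied · (3,1)S 3/5 satisfied · (3,2)S 2/5 satisfied · (3,3)S 2/5 satisfied · (3,4)S 1/3 not
For instance (1,0) has only 1/5 same-type neighbors, below 3/8.

No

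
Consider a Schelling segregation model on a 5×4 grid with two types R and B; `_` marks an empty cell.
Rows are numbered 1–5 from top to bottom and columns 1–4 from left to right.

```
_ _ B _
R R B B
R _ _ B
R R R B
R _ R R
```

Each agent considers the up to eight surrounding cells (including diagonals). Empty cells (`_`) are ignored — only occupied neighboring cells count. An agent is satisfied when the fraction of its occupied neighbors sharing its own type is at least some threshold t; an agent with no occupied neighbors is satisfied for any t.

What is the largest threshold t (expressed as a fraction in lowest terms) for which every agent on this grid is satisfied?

(1,3)B 2/3
(2,1)R 2/2
(2,2)R 2/4
(2,3)B 3/4
(2,4)B 3/3
(3,1)R 4/4
(3,4)B 3/4
(4,1)R 3/3
(4,2)R 5/5
(4,3)R 3/5
(4,4)B 1/4
(5,1)R 2/2
(5,3)R 3/4
(5,4)R 2/3
The smallest same-type fraction is 1/4 at (4,4), which reduces to 1/4. Any threshold above that leaves this agent unsatisfied.

1/4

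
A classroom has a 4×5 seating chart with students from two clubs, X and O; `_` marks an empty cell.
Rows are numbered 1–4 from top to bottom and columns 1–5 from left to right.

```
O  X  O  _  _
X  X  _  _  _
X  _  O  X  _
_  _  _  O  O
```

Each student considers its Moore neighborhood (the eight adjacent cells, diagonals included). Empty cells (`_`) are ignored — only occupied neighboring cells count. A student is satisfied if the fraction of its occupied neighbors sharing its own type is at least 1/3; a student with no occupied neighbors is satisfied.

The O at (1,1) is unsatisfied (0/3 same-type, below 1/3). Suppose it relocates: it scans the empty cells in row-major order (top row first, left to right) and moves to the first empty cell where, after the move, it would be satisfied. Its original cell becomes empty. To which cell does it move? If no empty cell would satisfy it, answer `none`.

(1,4)

Vacating (1,1). Empty cells in order:
  (1,4): 1/1 same-type → satisfied — stop here.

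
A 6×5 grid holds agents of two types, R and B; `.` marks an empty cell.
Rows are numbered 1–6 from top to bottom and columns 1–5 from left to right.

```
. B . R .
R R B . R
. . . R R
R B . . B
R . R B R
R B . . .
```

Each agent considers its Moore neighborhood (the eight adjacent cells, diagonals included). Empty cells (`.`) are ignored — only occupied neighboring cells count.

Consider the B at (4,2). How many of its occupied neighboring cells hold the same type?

0

Occupied neighbors of (4,2): (4,1)=R, (5,1)=R, (5,3)=R.
Same type (B): 0 of 3.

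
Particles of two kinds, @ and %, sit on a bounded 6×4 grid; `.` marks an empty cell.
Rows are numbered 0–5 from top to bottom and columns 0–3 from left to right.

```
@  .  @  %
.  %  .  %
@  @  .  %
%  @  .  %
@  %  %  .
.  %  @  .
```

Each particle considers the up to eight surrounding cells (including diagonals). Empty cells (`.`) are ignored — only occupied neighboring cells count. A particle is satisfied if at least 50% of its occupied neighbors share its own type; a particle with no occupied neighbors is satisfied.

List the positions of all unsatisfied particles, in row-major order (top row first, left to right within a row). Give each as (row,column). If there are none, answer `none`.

(0,0), (0,2), (1,1), (3,0), (4,0), (5,2)

Row 0: (0,0)@ 0/1 unhappy · (0,2)@ 0/3 unhappy · (0,3)% 1/2 ok
Row 1: (1,1)% 0/4 unhappy · (1,3)% 2/3 ok
Row 2: (2,0)@ 2/4 ok · (2,1)@ 2/4 ok · (2,3)% 2/2 ok
Row 3: (3,0)% 1/5 unhappy · (3,1)@ 3/6 ok · (3,3)% 2/2 ok
Row 4: (4,0)@ 1/4 unhappy · (4,1)% 3/6 ok · (4,2)% 3/5 ok
Row 5: (5,1)% 2/4 ok · (5,2)@ 0/3 unhappy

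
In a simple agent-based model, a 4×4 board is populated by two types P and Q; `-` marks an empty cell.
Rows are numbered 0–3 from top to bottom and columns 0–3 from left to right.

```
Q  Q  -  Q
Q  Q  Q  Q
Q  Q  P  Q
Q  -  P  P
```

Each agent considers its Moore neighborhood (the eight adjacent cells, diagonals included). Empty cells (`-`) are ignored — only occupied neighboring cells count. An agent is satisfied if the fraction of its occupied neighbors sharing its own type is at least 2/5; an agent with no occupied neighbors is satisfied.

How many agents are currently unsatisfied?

Row 0: (0,0)Q 3/3 ok · (0,1)Q 4/4 ok · (0,3)Q 2/2 ok
Row 1: (1,0)Q 5/5 ok · (1,1)Q 6/7 ok · (1,2)Q 6/7 ok · (1,3)Q 3/4 ok
Row 2: (2,0)Q 4/4 ok · (2,1)Q 5/7 ok · (2,2)P 2/7 unhappy · (2,3)Q 2/5 ok
Row 3: (3,0)Q 2/2 ok · (3,2)P 2/4 ok · (3,3)P 2/3 ok
Unsatisfied: (2,2) — 1 in total.

1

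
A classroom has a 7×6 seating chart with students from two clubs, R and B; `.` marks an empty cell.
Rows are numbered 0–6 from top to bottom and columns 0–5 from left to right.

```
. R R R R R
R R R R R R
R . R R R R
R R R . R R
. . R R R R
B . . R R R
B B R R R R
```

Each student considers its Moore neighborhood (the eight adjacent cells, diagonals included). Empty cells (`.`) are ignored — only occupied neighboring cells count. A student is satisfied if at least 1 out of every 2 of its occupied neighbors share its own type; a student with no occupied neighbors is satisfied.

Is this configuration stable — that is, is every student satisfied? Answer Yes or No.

(0,1)R 4/4 ok
(0,2)R 5/5 ok
(0,3)R 5/5 ok
(0,4)R 5/5 ok
(0,5)R 3/3 ok
(1,0)R 3/3 ok
(1,1)R 6/6 ok
(1,2)R 7/7 ok
(1,3)R 8/8 ok
(1,4)R 8/8 ok
(1,5)R 5/5 ok
(2,0)R 4/4 ok
(2,2)R 6/6 ok
(2,3)R 7/7 ok
(2,4)R 7/7 ok
(2,5)R 5/5 ok
(3,0)R 2/2 ok
(3,1)R 5/5 ok
(3,2)R 5/5 ok
(3,4)R 7/7 ok
(3,5)R 5/5 ok
(4,2)R 4/4 ok
(4,3)R 6/6 ok
(4,4)R 7/7 ok
(4,5)R 5/5 ok
(5,0)B 2/2 ok
(5,3)R 7/7 ok
(5,4)R 8/8 ok
(5,5)R 5/5 ok
(6,0)B 2/2 ok
(6,1)B 2/3 ok
(6,2)R 2/3 ok
(6,3)R 4/4 ok
(6,4)R 5/5 ok
(6,5)R 3/3 ok
All meet the threshold, so the configuration is stable.

Yes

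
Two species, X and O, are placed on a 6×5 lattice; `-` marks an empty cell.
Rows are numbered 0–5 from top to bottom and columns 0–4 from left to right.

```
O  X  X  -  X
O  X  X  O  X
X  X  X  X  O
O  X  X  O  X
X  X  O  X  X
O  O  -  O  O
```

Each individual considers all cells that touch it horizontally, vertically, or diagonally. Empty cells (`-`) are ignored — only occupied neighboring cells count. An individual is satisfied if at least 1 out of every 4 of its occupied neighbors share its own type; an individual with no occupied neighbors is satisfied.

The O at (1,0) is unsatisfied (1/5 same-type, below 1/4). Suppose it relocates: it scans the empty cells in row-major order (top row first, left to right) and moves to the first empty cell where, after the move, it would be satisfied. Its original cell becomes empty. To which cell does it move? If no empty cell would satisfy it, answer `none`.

Vacating (1,0). Empty cells in order:
  (0,3): 1/5 same-type → still unsatisfied.
  (5,2): 3/5 same-type → satisfied — stop here.

(5,2)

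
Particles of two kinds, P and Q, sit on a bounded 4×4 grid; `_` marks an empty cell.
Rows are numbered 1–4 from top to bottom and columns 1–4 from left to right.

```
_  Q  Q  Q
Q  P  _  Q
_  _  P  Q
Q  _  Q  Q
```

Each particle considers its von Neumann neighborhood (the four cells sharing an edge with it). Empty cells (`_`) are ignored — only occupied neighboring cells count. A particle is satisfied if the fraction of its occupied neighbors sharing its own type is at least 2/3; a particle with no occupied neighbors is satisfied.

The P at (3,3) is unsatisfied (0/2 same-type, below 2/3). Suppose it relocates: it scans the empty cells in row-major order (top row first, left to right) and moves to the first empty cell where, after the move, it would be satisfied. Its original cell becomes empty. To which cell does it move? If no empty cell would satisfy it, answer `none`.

Vacating (3,3). Empty cells in order:
  (1,1): 0/2 same-type → still unsatisfied.
  (2,3): 1/3 same-type → still unsatisfied.
  (3,1): 0/2 same-type → still unsatisfied.
  (3,2): 1/1 same-type → satisfied — stop here.

(3,2)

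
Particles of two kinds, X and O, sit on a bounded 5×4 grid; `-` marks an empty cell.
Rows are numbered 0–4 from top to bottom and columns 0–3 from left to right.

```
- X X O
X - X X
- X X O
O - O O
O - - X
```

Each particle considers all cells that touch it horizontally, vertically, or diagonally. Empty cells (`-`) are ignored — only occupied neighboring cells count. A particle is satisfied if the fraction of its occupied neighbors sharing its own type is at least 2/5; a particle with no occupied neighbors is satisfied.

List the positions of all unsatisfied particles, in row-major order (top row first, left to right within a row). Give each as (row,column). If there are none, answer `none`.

(0,1)X 3/3 ok
(0,2)X 3/4 ok
(0,3)O 0/3 unhappy
(1,0)X 2/2 ok
(1,2)X 5/7 ok
(1,3)X 3/5 ok
(2,1)X 3/5 ok
(2,2)X 3/6 ok
(2,3)O 2/5 ok
(3,0)O 1/2 ok
(3,2)O 2/5 ok
(3,3)O 2/4 ok
(4,0)O 1/1 ok
(4,3)X 0/2 unhappy

(0,3), (4,3)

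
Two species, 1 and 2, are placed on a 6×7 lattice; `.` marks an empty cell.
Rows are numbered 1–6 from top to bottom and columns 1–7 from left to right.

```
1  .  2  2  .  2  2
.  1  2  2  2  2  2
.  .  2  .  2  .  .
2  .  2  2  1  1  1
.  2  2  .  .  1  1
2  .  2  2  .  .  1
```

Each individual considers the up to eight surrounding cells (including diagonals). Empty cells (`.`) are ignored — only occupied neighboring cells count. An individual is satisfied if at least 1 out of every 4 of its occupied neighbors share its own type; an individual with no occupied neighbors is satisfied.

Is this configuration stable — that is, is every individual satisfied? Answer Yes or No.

(1,1)1 1/1 satisfied
(1,3)2 3/4 satisfied
(1,4)2 4/4 satisfied
(1,6)2 4/4 satisfied
(1,7)2 3/3 satisfied
(2,2)1 1/4 satisfied
(2,3)2 4/5 satisfied
(2,4)2 6/6 satisfied
(2,5)2 5/5 satisfied
(2,6)2 5/5 satisfied
(2,7)2 3/3 satisfied
(3,3)2 4/5 satisfied
(3,5)2 4/6 satisfied
(4,1)2 1/1 satisfied
(4,3)2 4/4 satisfied
(4,4)2 4/5 satisfied
(4,5)1 2/4 satisfied
(4,6)1 4/5 satisfied
(4,7)1 3/3 satisfied
(5,2)2 5/5 satisfied
(5,3)2 5/5 satisfied
(5,6)1 5/5 satisfied
(5,7)1 4/4 satisfied
(6,1)2 1/1 satisfied
(6,3)2 3/3 satisfied
(6,4)2 2/2 satisfied
(6,7)1 2/2 satisfied
All meet the threshold, so the configuration is stable.

Yes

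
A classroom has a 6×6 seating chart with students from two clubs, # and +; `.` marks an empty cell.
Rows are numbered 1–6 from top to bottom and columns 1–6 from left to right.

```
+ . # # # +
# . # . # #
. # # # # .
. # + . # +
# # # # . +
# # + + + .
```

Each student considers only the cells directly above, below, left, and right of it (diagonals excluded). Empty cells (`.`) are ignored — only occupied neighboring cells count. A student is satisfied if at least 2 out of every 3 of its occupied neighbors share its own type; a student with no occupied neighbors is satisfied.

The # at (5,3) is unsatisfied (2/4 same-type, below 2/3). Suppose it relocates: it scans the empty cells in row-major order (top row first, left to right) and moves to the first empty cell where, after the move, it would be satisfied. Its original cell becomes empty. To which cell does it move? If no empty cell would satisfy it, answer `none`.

Vacating (5,3). Empty cells in order:
  (1,2): 1/2 same-type → still unsatisfied.
  (2,2): 3/3 same-type → satisfied — stop here.

(2,2)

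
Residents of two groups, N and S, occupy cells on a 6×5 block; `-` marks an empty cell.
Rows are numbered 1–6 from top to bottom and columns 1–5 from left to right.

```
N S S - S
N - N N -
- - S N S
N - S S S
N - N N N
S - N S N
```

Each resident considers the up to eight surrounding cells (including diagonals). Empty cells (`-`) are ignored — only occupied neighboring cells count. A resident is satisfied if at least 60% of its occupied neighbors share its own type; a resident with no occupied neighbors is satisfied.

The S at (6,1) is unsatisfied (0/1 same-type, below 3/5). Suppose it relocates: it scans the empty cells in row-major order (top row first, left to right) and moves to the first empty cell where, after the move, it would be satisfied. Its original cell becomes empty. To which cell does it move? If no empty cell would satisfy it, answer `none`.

none

Vacating (6,1). Empty cells in order:
  (1,4): 2/4 same-type → still unsatisfied.
  (2,2): 3/6 same-type → still unsatisfied.
  (2,5): 2/4 same-type → still unsatisfied.
  (3,1): 0/2 same-type → still unsatisfied.
  (3,2): 2/5 same-type → still unsatisfied.
  (4,2): 2/5 same-type → still unsatisfied.
  (5,2): 1/5 same-type → still unsatisfied.
  (6,2): 0/3 same-type → still unsatisfied.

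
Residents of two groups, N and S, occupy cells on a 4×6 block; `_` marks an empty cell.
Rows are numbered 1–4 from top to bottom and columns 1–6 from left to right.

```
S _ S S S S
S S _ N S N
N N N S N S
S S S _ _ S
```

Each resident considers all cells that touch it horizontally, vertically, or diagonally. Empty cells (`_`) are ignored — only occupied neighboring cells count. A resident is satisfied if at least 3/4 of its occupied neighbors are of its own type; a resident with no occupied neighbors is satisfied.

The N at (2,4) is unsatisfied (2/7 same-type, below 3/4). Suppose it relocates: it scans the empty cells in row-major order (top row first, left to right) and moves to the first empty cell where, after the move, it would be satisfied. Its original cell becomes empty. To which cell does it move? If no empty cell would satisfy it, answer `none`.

Vacating (2,4). Empty cells in order:
  (1,2): 0/4 same-type → still unsatisfied.
  (2,3): 2/6 same-type → still unsatisfied.
  (4,4): 2/4 same-type → still unsatisfied.
  (4,5): 1/4 same-type → still unsatisfied.

none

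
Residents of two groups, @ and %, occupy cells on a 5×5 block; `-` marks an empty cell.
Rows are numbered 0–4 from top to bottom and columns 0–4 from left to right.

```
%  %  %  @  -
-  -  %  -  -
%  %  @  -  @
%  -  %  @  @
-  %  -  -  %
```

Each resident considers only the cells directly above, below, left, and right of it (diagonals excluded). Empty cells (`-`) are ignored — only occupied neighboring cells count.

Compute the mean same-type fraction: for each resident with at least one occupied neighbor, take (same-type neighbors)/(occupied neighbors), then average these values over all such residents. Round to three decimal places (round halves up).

0.560

Row 0: (0,0)% 1/1 · (0,1)% 2/2 · (0,2)% 2/3 · (0,3)@ 0/1
Row 1: (1,2)% 1/2
Row 2: (2,0)% 2/2 · (2,1)% 1/2 · (2,2)@ 0/3 · (2,4)@ 1/1
Row 3: (3,0)% 1/1 · (3,2)% 0/2 · (3,3)@ 1/2 · (3,4)@ 2/3
Row 4: (4,1)% — no occupied neighbors · (4,4)% 0/1
Sum over 14 residents: 1/1 + 2/2 + 2/3 + 0/1 + 1/2 + 2/2 + 1/2 + 0/3 + 1/1 + 1/1 + 0/2 + 1/2 + 2/3 + 0/1 = 47/6; mean = 47/6 ÷ 14 = 47/84 = 0.559523… → 0.560.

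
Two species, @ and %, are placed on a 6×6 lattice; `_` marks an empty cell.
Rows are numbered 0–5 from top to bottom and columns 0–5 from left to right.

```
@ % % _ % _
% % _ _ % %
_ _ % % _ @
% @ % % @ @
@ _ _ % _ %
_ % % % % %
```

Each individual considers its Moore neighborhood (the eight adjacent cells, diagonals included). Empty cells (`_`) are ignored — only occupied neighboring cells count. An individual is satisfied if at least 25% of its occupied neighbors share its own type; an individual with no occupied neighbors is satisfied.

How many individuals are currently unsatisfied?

(0,0)@ 0/3 unhappy
(0,1)% 3/4 ok
(0,2)% 2/2 ok
(0,4)% 2/2 ok
(1,0)% 2/3 ok
(1,1)% 4/5 ok
(1,4)% 3/4 ok
(1,5)% 2/3 ok
(2,2)% 4/5 ok
(2,3)% 4/5 ok
(2,5)@ 2/4 ok
(3,0)% 0/2 unhappy
(3,1)@ 1/4 ok
(3,2)% 4/5 ok
(3,3)% 4/5 ok
(3,4)@ 2/6 ok
(3,5)@ 2/3 ok
(4,0)@ 1/3 ok
(4,3)% 5/6 ok
(4,5)% 2/4 ok
(5,1)% 1/2 ok
(5,2)% 3/3 ok
(5,3)% 3/3 ok
(5,4)% 4/4 ok
(5,5)% 2/2 ok
Unsatisfied: (0,0), (3,0) — 2 in total.

2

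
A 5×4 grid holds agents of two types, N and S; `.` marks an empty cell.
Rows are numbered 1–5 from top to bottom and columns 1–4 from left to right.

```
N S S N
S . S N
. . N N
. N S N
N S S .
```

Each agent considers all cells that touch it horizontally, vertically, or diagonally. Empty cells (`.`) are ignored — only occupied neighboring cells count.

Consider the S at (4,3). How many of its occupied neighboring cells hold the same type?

Occupied neighbors of (4,3): (3,3)=N, (3,4)=N, (4,2)=N, (4,4)=N, (5,2)=S, (5,3)=S.
Same type (S): 2 of 6.

2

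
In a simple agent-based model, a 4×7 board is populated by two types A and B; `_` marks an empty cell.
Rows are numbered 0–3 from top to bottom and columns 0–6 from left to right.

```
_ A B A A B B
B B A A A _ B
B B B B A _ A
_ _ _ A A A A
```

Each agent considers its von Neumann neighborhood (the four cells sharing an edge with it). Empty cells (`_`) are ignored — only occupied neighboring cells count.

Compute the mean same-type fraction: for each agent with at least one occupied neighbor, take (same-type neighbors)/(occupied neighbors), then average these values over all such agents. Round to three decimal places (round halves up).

(0,1)A 0/2
(0,2)B 0/3
(0,3)A 2/3
(0,4)A 2/3
(0,5)B 1/2
(0,6)B 2/2
(1,0)B 2/2
(1,1)B 2/4
(1,2)A 1/4
(1,3)A 3/4
(1,4)A 3/3
(1,6)B 1/2
(2,0)B 2/2
(2,1)B 3/3
(2,2)B 2/3
(2,3)B 1/4
(2,4)A 2/3
(2,6)A 1/2
(3,3)A 1/2
(3,4)A 3/3
(3,5)A 2/2
(3,6)A 2/2
Sum over 22 agents: 0/2 + 0/3 + 2/3 + 2/3 + 1/2 + 2/2 + 2/2 + 2/4 + 1/4 + 3/4 + 3/3 + 1/2 + 2/2 + 3/3 + 2/3 + 1/4 + 2/3 + 1/2 + 1/2 + 3/3 + 2/2 + 2/2 = 173/12; mean = 173/12 ÷ 22 = 173/264 = 0.655303… → 0.655.

0.655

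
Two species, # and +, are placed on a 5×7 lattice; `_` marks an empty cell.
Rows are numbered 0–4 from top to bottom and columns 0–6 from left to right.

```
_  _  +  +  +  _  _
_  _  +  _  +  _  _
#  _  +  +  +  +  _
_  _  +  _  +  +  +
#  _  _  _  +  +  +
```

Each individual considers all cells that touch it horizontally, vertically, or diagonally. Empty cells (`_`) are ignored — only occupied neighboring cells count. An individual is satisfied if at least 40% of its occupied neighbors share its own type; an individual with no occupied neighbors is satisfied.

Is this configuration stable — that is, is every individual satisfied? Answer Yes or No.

(0,2)+ 2/2 ✓
(0,3)+ 4/4 ✓
(0,4)+ 2/2 ✓
(1,2)+ 4/4 ✓
(1,4)+ 5/5 ✓
(2,0)# 0/0 ✓
(2,2)+ 3/3 ✓
(2,3)+ 6/6 ✓
(2,4)+ 5/5 ✓
(2,5)+ 5/5 ✓
(3,2)+ 2/2 ✓
(3,4)+ 6/6 ✓
(3,5)+ 7/7 ✓
(3,6)+ 4/4 ✓
(4,0)# 0/0 ✓
(4,4)+ 3/3 ✓
(4,5)+ 5/5 ✓
(4,6)+ 3/3 ✓
All meet the threshold, so the configuration is stable.

Yes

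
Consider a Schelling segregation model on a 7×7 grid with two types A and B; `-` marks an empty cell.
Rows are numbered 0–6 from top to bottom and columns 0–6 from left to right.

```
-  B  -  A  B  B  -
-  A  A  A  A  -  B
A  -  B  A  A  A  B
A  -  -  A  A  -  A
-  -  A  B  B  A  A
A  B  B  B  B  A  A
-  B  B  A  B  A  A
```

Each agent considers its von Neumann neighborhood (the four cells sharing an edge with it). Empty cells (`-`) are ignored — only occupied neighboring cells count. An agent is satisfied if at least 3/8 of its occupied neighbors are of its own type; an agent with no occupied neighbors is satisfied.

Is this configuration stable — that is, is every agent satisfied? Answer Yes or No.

Row 0: (0,1)B 0/1 not · (0,3)A 1/2 satisfied · (0,4)B 1/3 not · (0,5)B 1/1 satisfied
Row 1: (1,1)A 1/2 satisfied · (1,2)A 2/3 satisfied · (1,3)A 4/4 satisfied · (1,4)A 2/3 satisfied · (1,6)B 1/1 satisfied
Row 2: (2,0)A 1/1 satisfied · (2,2)B 0/2 not · (2,3)A 3/4 satisfied · (2,4)A 4/4 satisfied · (2,5)A 1/2 satisfied · (2,6)B 1/3 not
Row 3: (3,0)A 1/1 satisfied · (3,3)A 2/3 satisfied · (3,4)A 2/3 satisfied · (3,6)A 1/2 satisfied
Row 4: (4,2)A 0/2 not · (4,3)B 2/4 satisfied · (4,4)B 2/4 satisfied · (4,5)A 2/3 satisfied · (4,6)A 3/3 satisfied
Row 5: (5,0)A 0/1 not · (5,1)B 2/3 satisfied · (5,2)B 3/4 satisfied · (5,3)B 3/4 satisfied · (5,4)B 3/4 satisfied · (5,5)A 3/4 satisfied · (5,6)A 3/3 satisfied
Row 6: (6,1)B 2/2 satisfied · (6,2)B 2/3 satisfied · (6,3)A 0/3 not · (6,4)B 1/3 not · (6,5)A 2/3 satisfied · (6,6)A 2/2 satisfied
For instance (0,1) has only 0/1 same-type neighbors, below 3/8.

No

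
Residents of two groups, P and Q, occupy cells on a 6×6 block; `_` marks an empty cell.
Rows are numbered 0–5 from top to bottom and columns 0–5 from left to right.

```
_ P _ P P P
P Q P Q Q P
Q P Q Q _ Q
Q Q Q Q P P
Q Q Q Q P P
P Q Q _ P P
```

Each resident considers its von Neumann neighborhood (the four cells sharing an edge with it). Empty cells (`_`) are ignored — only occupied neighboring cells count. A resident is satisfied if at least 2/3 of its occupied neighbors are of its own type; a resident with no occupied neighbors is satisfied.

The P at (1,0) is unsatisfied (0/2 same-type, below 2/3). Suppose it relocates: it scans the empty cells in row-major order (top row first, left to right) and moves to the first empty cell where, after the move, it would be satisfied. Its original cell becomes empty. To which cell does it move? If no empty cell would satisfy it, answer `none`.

Vacating (1,0). Empty cells in order:
  (0,0): 1/1 same-type → satisfied — stop here.

(0,0)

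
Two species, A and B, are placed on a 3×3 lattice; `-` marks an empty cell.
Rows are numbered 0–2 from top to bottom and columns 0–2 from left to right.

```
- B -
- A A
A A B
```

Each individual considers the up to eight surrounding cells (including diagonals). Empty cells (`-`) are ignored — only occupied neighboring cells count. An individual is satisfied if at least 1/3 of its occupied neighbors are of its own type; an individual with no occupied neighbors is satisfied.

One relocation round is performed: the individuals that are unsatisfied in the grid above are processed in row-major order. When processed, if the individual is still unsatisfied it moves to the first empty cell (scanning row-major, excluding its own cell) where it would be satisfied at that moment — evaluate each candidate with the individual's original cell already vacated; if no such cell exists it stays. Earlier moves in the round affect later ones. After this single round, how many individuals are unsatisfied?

Initially unsatisfied (in order): (0,1), (2,2).
  (0,1): no empty cell satisfies it; stays.
  (2,2) → (0,0).
Resulting grid:
B B -
- A A
A A -
All satisfied now.

0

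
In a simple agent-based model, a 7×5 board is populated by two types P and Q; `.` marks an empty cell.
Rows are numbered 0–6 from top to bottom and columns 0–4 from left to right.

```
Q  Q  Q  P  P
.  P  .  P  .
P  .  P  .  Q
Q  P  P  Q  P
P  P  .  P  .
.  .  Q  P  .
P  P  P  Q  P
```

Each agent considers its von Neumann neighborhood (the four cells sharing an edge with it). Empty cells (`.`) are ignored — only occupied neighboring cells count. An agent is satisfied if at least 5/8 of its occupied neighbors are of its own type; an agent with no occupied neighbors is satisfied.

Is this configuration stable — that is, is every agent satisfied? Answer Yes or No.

No

(0,0)Q 1/1 ok
(0,1)Q 2/3 ok
(0,2)Q 1/2 unhappy
(0,3)P 2/3 ok
(0,4)P 1/1 ok
(1,1)P 0/1 unhappy
(1,3)P 1/1 ok
(2,0)P 0/1 unhappy
(2,2)P 1/1 ok
(2,4)Q 0/1 unhappy
(3,0)Q 0/3 unhappy
(3,1)P 2/3 ok
(3,2)P 2/3 ok
(3,3)Q 0/3 unhappy
(3,4)P 0/2 unhappy
(4,0)P 1/2 unhappy
(4,1)P 2/2 ok
(4,3)P 1/2 unhappy
(5,2)Q 0/2 unhappy
(5,3)P 1/3 unhappy
(6,0)P 1/1 ok
(6,1)P 2/2 ok
(6,2)P 1/3 unhappy
(6,3)Q 0/3 unhappy
(6,4)P 0/1 unhappy
For instance (0,2) has only 1/2 same-type neighbors, below 5/8.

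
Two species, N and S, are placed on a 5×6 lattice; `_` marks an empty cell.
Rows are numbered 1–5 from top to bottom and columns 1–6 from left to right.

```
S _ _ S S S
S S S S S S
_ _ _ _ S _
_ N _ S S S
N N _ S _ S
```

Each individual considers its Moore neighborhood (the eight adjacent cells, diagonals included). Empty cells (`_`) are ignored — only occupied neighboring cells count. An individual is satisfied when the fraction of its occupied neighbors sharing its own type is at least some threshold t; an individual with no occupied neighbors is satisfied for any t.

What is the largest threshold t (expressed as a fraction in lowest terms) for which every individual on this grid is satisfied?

1/1

Row 1: (1,1)S 2/2 · (1,4)S 4/4 · (1,5)S 5/5 · (1,6)S 3/3
Row 2: (2,1)S 2/2 · (2,2)S 3/3 · (2,3)S 3/3 · (2,4)S 5/5 · (2,5)S 6/6 · (2,6)S 4/4
Row 3: (3,5)S 6/6
Row 4: (4,2)N 2/2 · (4,4)S 3/3 · (4,5)S 5/5 · (4,6)S 3/3
Row 5: (5,1)N 2/2 · (5,2)N 2/2 · (5,4)S 2/2 · (5,6)S 2/2
The smallest same-type fraction is 2/2 at (1,1), which reduces to 1/1. Any threshold above that leaves this individual unsatisfied.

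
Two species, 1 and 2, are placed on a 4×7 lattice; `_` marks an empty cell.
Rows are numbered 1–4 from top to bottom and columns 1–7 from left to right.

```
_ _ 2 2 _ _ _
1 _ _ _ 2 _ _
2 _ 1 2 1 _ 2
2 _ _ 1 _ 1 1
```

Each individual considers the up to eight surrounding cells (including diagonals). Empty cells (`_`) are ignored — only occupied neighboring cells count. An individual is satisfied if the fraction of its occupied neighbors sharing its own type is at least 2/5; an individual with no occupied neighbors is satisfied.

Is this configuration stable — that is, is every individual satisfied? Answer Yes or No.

No

Row 1: (1,3)2 1/1 ok · (1,4)2 2/2 ok
Row 2: (2,1)1 0/1 unhappy · (2,5)2 2/3 ok
Row 3: (3,1)2 1/2 ok · (3,3)1 1/2 ok · (3,4)2 1/4 unhappy · (3,5)1 2/4 ok · (3,7)2 0/2 unhappy
Row 4: (4,1)2 1/1 ok · (4,4)1 2/3 ok · (4,6)1 2/3 ok · (4,7)1 1/2 ok
For instance (2,1) has only 0/1 same-type neighbors, below 2/5.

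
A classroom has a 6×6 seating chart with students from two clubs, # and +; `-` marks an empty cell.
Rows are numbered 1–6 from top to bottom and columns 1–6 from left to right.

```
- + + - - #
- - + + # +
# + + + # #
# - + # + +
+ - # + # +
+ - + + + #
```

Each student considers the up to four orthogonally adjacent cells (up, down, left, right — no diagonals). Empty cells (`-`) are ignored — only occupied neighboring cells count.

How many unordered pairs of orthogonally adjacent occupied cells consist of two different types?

22

Scan each occupied cell's neighbors to the right and below so each pair is counted once.
From row 1: 1 unlike of 3 pairs (running 1/3).
From row 2: 3 unlike of 7 pairs (running 4/10).
From row 3: 5 unlike of 10 pairs (running 9/20).
From row 4: 6 unlike of 8 pairs (running 15/28).
From row 5: 6 unlike of 8 pairs (running 21/36).
From row 6: 1 unlike of 3 pairs (running 22/39).
Total adjacent occupied pairs: 39; unlike-type pairs: 22.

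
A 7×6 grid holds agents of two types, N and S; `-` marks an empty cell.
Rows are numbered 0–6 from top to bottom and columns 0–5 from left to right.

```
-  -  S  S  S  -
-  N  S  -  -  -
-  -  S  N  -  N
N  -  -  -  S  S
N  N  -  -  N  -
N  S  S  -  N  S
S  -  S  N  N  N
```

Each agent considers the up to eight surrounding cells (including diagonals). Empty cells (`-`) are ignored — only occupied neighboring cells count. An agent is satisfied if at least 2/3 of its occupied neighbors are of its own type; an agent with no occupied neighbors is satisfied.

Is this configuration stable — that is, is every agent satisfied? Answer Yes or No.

No

Row 0: (0,2)S 2/3 satisfied · (0,3)S 3/3 satisfied · (0,4)S 1/1 satisfied
Row 1: (1,1)N 0/3 not · (1,2)S 3/5 not
Row 2: (2,2)S 1/3 not · (2,3)N 0/3 not · (2,5)N 0/2 not
Row 3: (3,0)N 2/2 satisfied · (3,4)S 1/4 not · (3,5)S 1/3 not
Row 4: (4,0)N 3/4 satisfied · (4,1)N 3/5 not · (4,4)N 1/4 not
Row 5: (5,0)N 2/4 not · (5,1)S 3/6 not · (5,2)S 2/4 not · (5,4)N 4/5 satisfied · (5,5)S 0/4 not
Row 6: (6,0)S 1/2 not · (6,2)S 2/3 satisfied · (6,3)N 2/4 not · (6,4)N 3/4 satisfied · (6,5)N 2/3 satisfied
For instance (1,1) has only 0/3 same-type neighbors, below 2/3.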